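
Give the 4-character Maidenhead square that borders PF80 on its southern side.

Latitude square 0; −1 → -1, wraps to 9, carry into field.
Latitude field F = 5; −1 → 4 = E.
The longitude characters are unchanged.

PE89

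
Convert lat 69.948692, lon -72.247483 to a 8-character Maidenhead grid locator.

Add 180° to longitude and 90° to latitude: 107.75252, 159.94869.
Field (20°×10°, letters A–R): lon ⌊107.75252/20⌋ = 5 → F; lat ⌊159.94869/10⌋ = 15 → P.
Square (2°×1°, digits 0–9): lon ⌊7.75252/2⌋ = 3; lat ⌊9.94869/1⌋ = 9.
Subsquare (5′×2.5′, letters a–x): lon ⌊1.75252/0.0833333⌋ = 21 → v; lat ⌊0.94869/0.0416667⌋ = 22 → w.
Extended square (30″×15″, digits 0–9): lon ⌊0.00252/0.00833333⌋ = 0; lat ⌊0.03203/0.00416667⌋ = 7.

FP39vw07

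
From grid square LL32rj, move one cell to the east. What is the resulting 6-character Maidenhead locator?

Longitude subsquare r = 17; +1 → 18 = s.
The latitude characters are unchanged.

LL32sj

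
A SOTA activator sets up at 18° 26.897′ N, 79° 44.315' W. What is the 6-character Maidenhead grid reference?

FK08dk

Offset from 180°W / 90°S: lon 100.2614°, lat 108.4483°.
Field: lon ⌊100.2614/20⌋ = 5 → F; lat ⌊108.4483/10⌋ = 10 → K.
Square: lon ⌊0.2614/2⌋ = 0; lat ⌊8.4483/1⌋ = 8.
Subsquare: lon ⌊0.2614/0.0833333⌋ = 3 → d; lat ⌊0.4483/0.0416667⌋ = 10 → k.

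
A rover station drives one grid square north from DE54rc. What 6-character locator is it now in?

Latitude subsquare c = 2; +1 → 3 = d.
The longitude characters are unchanged.

DE54rd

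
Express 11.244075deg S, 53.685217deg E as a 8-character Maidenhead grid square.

Shift to the Maidenhead origin (180°W, 90°S): lon 233.68522, lat 78.75593.
Field (20°×10°, letters A–R): 233.68522/20 → 11 → L, 78.75593/10 → 7 → H; chars LH.
Square (2°×1°, digits 0–9): 13.68522/2 → 6, 8.75593/1 → 8; chars 68.
Subsquare (5′×2.5′, letters a–x): 1.68522/0.0833333 → 20 → u, 0.75593/0.0416667 → 18 → s; chars us.
Extended square (30″×15″, digits 0–9): 0.01855/0.00833333 → 2, 0.00593/0.00416667 → 1; chars 21.

LH68us21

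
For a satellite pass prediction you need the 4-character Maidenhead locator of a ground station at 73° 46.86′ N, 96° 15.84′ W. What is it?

EQ13

Add 180° to longitude and 90° to latitude: 83.74, 163.78.
Field (20°×10°, letters A–R): 83.74/20 → 4 → E, 163.78/10 → 16 → Q; chars EQ.
Square (2°×1°, digits 0–9): 3.74/2 → 1, 3.78/1 → 3; chars 13.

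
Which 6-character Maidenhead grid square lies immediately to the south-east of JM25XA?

JM34ax

Longitude subsquare x = 23; +1 → 24, wraps to 0 = a, carry into square.
Longitude square 2; +1 → 3.
Latitude subsquare a = 0; −1 → -1, wraps to 23 = x, carry into square.
Latitude square 5; −1 → 4.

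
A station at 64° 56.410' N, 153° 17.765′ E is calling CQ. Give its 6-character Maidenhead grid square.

Offset from 180°W / 90°S: lon 333.2961°, lat 154.9402°.
Field: 333.2961/20 → 16 → Q, 154.9402/10 → 15 → P; chars QP.
Square: 13.2961/2 → 6, 4.9402/1 → 4; chars 64.
Subsquare: 1.2961/0.0833333 → 15 → p, 0.9402/0.0416667 → 22 → w; chars pw.

QP64pw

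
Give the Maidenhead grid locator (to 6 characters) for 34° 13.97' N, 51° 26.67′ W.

GM44gf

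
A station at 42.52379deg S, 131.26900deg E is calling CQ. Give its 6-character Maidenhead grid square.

PE57pl

Offset from 180°W / 90°S: lon 311.2690°, lat 47.4762°.
Field (20°×10°, letters A–R): 311.2690/20 → 15 → P, 47.4762/10 → 4 → E; chars PE.
Square (2°×1°, digits 0–9): 11.2690/2 → 5, 7.4762/1 → 7; chars 57.
Subsquare (5′×2.5′, letters a–x): 1.2690/0.0833333 → 15 → p, 0.4762/0.0416667 → 11 → l; chars pl.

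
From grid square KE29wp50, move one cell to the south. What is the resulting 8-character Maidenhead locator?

KE29wo59

Latitude extended square 0; −1 → -1, wraps to 9, carry into subsquare.
Latitude subsquare p = 15; −1 → 14 = o.
The longitude characters are unchanged.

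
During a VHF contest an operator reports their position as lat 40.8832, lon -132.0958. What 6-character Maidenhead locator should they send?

CN30wv

Shift to the Maidenhead origin (180°W, 90°S): lon 47.9042, lat 130.8832.
Field: lon ⌊47.9042/20⌋ = 2 → C; lat ⌊130.8832/10⌋ = 13 → N.
Square: lon ⌊7.9042/2⌋ = 3; lat ⌊0.8832/1⌋ = 0.
Subsquare: lon ⌊1.9042/0.0833333⌋ = 22 → w; lat ⌊0.8832/0.0416667⌋ = 21 → v.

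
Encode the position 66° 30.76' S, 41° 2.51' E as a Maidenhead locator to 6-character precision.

Shift to the Maidenhead origin (180°W, 90°S): lon 221.0418, lat 23.4873.
Field: lon ⌊221.0418/20⌋ = 11 → L; lat ⌊23.4873/10⌋ = 2 → C.
Square: lon ⌊1.0418/2⌋ = 0; lat ⌊3.4873/1⌋ = 3.
Subsquare: lon ⌊1.0418/0.0833333⌋ = 12 → m; lat ⌊0.4873/0.0416667⌋ = 11 → l.

LC03ml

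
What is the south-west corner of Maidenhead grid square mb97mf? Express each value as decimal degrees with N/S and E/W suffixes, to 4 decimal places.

72.7917° S, 79.0000° E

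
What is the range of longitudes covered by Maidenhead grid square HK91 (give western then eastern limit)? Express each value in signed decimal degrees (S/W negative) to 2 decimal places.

-22.00, -20.00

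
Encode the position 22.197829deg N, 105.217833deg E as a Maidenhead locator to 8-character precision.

Offset from 180°W / 90°S: lon 285.21783°, lat 112.19783°.
Field: lon ⌊285.21783/20⌋ = 14 → O; lat ⌊112.19783/10⌋ = 11 → L.
Square: lon ⌊5.21783/2⌋ = 2; lat ⌊2.19783/1⌋ = 2.
Subsquare: lon ⌊1.21783/0.0833333⌋ = 14 → o; lat ⌊0.19783/0.0416667⌋ = 4 → e.
Extended square: lon ⌊0.05117/0.00833333⌋ = 6; lat ⌊0.03116/0.00416667⌋ = 7.

OL22oe67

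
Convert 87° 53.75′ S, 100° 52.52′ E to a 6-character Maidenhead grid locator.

OA02kc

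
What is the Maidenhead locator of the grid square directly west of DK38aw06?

Longitude extended square 0; −1 → -1, wraps to 9, carry into subsquare.
Longitude subsquare a = 0; −1 → -1, wraps to 23 = x, carry into square.
Longitude square 3; −1 → 2.
The latitude characters are unchanged.

DK28xw96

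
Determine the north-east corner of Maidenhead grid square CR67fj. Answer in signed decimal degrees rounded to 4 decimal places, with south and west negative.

87.4167, -127.5000

Field C=2, R=17: +2·20° lon, +17·10° lat → SW at lon -140°, lat 80°.
Square 6, 7: +6·2° lon, +7·1° lat → SW at lon -128°, lat 87°.
Subsquare f=5, j=9: +5·0.0833333° lon, +9·0.0416667° lat → SW at lon -127.583°, lat 87.375°.
Cell spans 0.0833333° lon × 0.0416667° lat. NE corner is SW corner plus one full cell.
latitude 87.4167, longitude -127.5000.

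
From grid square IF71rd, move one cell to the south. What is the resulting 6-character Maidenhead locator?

IF71rc

Latitude subsquare d = 3; −1 → 2 = c.
The longitude characters are unchanged.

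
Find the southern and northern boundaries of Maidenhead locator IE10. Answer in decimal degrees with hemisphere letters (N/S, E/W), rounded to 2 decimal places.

50.00° S, 49.00° S

Field I=8, E=4: +8·20° lon, +4·10° lat → SW at lon -20°, lat -50°.
Square 1, 0: +1·2° lon, +0·1° lat → SW at lon -18°, lat -50°.
Cell spans 2° lon × 1° lat.
south 50.00° S, north 49.00° S.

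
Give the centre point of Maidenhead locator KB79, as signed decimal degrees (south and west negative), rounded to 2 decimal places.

-70.50, 35.00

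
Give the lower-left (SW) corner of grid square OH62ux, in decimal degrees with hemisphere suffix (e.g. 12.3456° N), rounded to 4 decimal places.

17.0417° S, 113.6667° E

Field O=14, H=7: +14·20° lon, +7·10° lat → SW at lon 100°, lat -20°.
Square 6, 2: +6·2° lon, +2·1° lat → SW at lon 112°, lat -18°.
Subsquare u=20, x=23: +20·0.0833333° lon, +23·0.0416667° lat → SW at lon 113.667°, lat -17.0417°.
latitude 17.0417° S, longitude 113.6667° E.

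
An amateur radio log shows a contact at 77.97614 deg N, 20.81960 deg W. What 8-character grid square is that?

HQ97ox14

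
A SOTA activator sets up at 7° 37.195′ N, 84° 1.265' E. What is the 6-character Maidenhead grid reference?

NJ27ao

Shift to the Maidenhead origin (180°W, 90°S): lon 264.0211, lat 97.6199.
Field: lon ⌊264.0211/20⌋ = 13 → N; lat ⌊97.6199/10⌋ = 9 → J.
Square: lon ⌊4.0211/2⌋ = 2; lat ⌊7.6199/1⌋ = 7.
Subsquare: lon ⌊0.0211/0.0833333⌋ = 0 → a; lat ⌊0.6199/0.0416667⌋ = 14 → o.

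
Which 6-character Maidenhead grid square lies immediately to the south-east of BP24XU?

Longitude subsquare x = 23; +1 → 24, wraps to 0 = a, carry into square.
Longitude square 2; +1 → 3.
Latitude subsquare u = 20; −1 → 19 = t.

BP34at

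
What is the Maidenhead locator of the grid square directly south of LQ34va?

Latitude subsquare a = 0; −1 → -1, wraps to 23 = x, carry into square.
Latitude square 4; −1 → 3.
The longitude characters are unchanged.

LQ33vx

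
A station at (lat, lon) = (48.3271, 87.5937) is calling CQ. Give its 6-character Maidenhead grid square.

NN38th

Offset from 180°W / 90°S: lon 267.5937°, lat 138.3271°.
Field (20°×10°, letters A–R): lon ⌊267.5937/20⌋ = 13 → N; lat ⌊138.3271/10⌋ = 13 → N.
Square (2°×1°, digits 0–9): lon ⌊7.5937/2⌋ = 3; lat ⌊8.3271/1⌋ = 8.
Subsquare (5′×2.5′, letters a–x): lon ⌊1.5937/0.0833333⌋ = 19 → t; lat ⌊0.3271/0.0416667⌋ = 7 → h.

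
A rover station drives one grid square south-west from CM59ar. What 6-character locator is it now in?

CM49xq

Longitude subsquare a = 0; −1 → -1, wraps to 23 = x, carry into square.
Longitude square 5; −1 → 4.
Latitude subsquare r = 17; −1 → 16 = q.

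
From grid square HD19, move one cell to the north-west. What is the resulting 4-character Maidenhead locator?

HE00

Longitude square 1; −1 → 0.
Latitude square 9; +1 → 10, wraps to 0, carry into field.
Latitude field D = 3; +1 → 4 = E.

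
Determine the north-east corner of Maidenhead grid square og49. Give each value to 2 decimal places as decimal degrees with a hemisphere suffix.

20.00° S, 110.00° E

Field O=14, G=6: +14·20° lon, +6·10° lat → SW at lon 100°, lat -30°.
Square 4, 9: +4·2° lon, +9·1° lat → SW at lon 108°, lat -21°.
Cell spans 2° lon × 1° lat. NE corner is SW corner plus one full cell.
latitude 20.00° S, longitude 110.00° E.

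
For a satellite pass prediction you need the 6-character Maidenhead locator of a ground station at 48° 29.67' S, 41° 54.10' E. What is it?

Add 180° to longitude and 90° to latitude: 221.9017, 41.5055.
Field (20°×10°, letters A–R): 221.9017/20 → 11 → L, 41.5055/10 → 4 → E; chars LE.
Square (2°×1°, digits 0–9): 1.9017/2 → 0, 1.5055/1 → 1; chars 01.
Subsquare (5′×2.5′, letters a–x): 1.9017/0.0833333 → 22 → w, 0.5055/0.0416667 → 12 → m; chars wm.

LE01wm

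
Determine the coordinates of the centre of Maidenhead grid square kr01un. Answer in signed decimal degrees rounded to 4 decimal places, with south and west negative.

81.5625, 21.7083

Field K=10, R=17: +10·20° lon, +17·10° lat → SW at lon 20°, lat 80°.
Square 0, 1: +0·2° lon, +1·1° lat → SW at lon 20°, lat 81°.
Subsquare u=20, n=13: +20·0.0833333° lon, +13·0.0416667° lat → SW at lon 21.6667°, lat 81.5417°.
Cell spans 0.0833333° lon × 0.0416667° lat. Centre is SW corner plus half of each.
latitude 81.5625, longitude 21.7083.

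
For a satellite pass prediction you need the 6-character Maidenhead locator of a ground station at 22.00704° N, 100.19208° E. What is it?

Offset from 180°W / 90°S: lon 280.1921°, lat 112.0070°.
Field (20°×10°, letters A–R): lon ⌊280.1921/20⌋ = 14 → O; lat ⌊112.0070/10⌋ = 11 → L.
Square (2°×1°, digits 0–9): lon ⌊0.1921/2⌋ = 0; lat ⌊2.0070/1⌋ = 2.
Subsquare (5′×2.5′, letters a–x): lon ⌊0.1921/0.0833333⌋ = 2 → c; lat ⌊0.0070/0.0416667⌋ = 0 → a.

OL02ca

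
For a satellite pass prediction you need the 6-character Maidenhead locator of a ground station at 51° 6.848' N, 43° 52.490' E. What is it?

LO11wc

Add 180° to longitude and 90° to latitude: 223.8748, 141.1141.
Field: lon ⌊223.8748/20⌋ = 11 → L; lat ⌊141.1141/10⌋ = 14 → O.
Square: lon ⌊3.8748/2⌋ = 1; lat ⌊1.1141/1⌋ = 1.
Subsquare: lon ⌊1.8748/0.0833333⌋ = 22 → w; lat ⌊0.1141/0.0416667⌋ = 2 → c.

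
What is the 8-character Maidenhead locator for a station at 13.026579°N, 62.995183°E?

MK13la96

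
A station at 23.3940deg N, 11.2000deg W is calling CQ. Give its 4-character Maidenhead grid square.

IL43

Shift to the Maidenhead origin (180°W, 90°S): lon 168.80, lat 113.39.
Field: 168.80/20 → 8 → I, 113.39/10 → 11 → L; chars IL.
Square: 8.80/2 → 4, 3.39/1 → 3; chars 43.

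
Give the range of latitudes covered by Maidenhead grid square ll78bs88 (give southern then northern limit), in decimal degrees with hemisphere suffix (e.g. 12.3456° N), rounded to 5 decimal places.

Field L=11, L=11: +11·20° lon, +11·10° lat → SW at lon 40°, lat 20°.
Square 7, 8: +7·2° lon, +8·1° lat → SW at lon 54°, lat 28°.
Subsquare b=1, s=18: +1·0.0833333° lon, +18·0.0416667° lat → SW at lon 54.0833°, lat 28.75°.
Extended square 8, 8: +8·0.00833333° lon, +8·0.00416667° lat → SW at lon 54.15°, lat 28.7833°.
Cell spans 0.00833333° lon × 0.00416667° lat.
south 28.78333° N, north 28.78750° N.

28.78333° N, 28.78750° N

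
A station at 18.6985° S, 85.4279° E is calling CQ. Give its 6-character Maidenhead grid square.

NH21rh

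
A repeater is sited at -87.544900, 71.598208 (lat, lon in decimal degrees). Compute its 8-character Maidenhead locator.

MA52tk19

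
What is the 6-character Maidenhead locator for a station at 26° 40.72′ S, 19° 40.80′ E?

JG93uh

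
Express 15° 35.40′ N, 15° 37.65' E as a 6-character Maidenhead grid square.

Offset from 180°W / 90°S: lon 195.6275°, lat 105.5900°.
Field (20°×10°, letters A–R): lon ⌊195.6275/20⌋ = 9 → J; lat ⌊105.5900/10⌋ = 10 → K.
Square (2°×1°, digits 0–9): lon ⌊15.6275/2⌋ = 7; lat ⌊5.5900/1⌋ = 5.
Subsquare (5′×2.5′, letters a–x): lon ⌊1.6275/0.0833333⌋ = 19 → t; lat ⌊0.5900/0.0416667⌋ = 14 → o.

JK75to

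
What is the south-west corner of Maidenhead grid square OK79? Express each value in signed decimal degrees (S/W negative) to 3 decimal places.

19.000, 114.000

Field O=14, K=10: +14·20° lon, +10·10° lat → SW at lon 100°, lat 10°.
Square 7, 9: +7·2° lon, +9·1° lat → SW at lon 114°, lat 19°.
latitude 19.000, longitude 114.000.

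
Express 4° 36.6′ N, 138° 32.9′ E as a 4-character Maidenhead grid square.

Add 180° to longitude and 90° to latitude: 318.55, 94.61.
Field (20°×10°, letters A–R): 318.55/20 → 15 → P, 94.61/10 → 9 → J; chars PJ.
Square (2°×1°, digits 0–9): 18.55/2 → 9, 4.61/1 → 4; chars 94.

PJ94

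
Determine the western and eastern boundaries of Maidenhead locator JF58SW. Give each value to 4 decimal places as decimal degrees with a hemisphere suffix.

Field J=9, F=5: +9·20° lon, +5·10° lat → SW at lon 0°, lat -40°.
Square 5, 8: +5·2° lon, +8·1° lat → SW at lon 10°, lat -32°.
Subsquare s=18, w=22: +18·0.0833333° lon, +22·0.0416667° lat → SW at lon 11.5°, lat -31.0833°.
Cell spans 0.0833333° lon × 0.0416667° lat.
west 11.5000° E, east 11.5833° E.

11.5000° E, 11.5833° E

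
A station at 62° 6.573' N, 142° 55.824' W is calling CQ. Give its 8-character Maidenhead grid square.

BP82mc86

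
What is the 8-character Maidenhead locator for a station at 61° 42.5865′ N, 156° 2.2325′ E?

QP81ar40

Offset from 180°W / 90°S: lon 336.03721°, lat 151.70978°.
Field (20°×10°, letters A–R): lon ⌊336.03721/20⌋ = 16 → Q; lat ⌊151.70978/10⌋ = 15 → P.
Square (2°×1°, digits 0–9): lon ⌊16.03721/2⌋ = 8; lat ⌊1.70978/1⌋ = 1.
Subsquare (5′×2.5′, letters a–x): lon ⌊0.03721/0.0833333⌋ = 0 → a; lat ⌊0.70978/0.0416667⌋ = 17 → r.
Extended square (30″×15″, digits 0–9): lon ⌊0.03721/0.00833333⌋ = 4; lat ⌊0.00144/0.00416667⌋ = 0.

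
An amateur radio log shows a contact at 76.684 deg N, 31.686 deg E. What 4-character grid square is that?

Offset from 180°W / 90°S: lon 211.69°, lat 166.68°.
Field: 211.69/20 → 10 → K, 166.68/10 → 16 → Q; chars KQ.
Square: 11.69/2 → 5, 6.68/1 → 6; chars 56.

KQ56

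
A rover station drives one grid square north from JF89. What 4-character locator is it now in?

Latitude square 9; +1 → 10, wraps to 0, carry into field.
Latitude field F = 5; +1 → 6 = G.
The longitude characters are unchanged.

JG80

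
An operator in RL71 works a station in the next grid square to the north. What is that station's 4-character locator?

RL72

Latitude square 1; +1 → 2.
The longitude characters are unchanged.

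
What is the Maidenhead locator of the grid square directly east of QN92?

Longitude square 9; +1 → 10, wraps to 0, carry into field.
Longitude field Q = 16; +1 → 17 = R.
The latitude characters are unchanged.

RN02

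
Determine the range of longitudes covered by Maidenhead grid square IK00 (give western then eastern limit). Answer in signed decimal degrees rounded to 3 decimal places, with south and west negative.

Field I=8, K=10: +8·20° lon, +10·10° lat → SW at lon -20°, lat 10°.
Square 0, 0: +0·2° lon, +0·1° lat → SW at lon -20°, lat 10°.
Cell spans 2° lon × 1° lat.
west -20.000, east -18.000.

-20.000, -18.000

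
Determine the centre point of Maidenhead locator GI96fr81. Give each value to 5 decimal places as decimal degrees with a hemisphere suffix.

Field G=6, I=8: +6·20° lon, +8·10° lat → SW at lon -60°, lat -10°.
Square 9, 6: +9·2° lon, +6·1° lat → SW at lon -42°, lat -4°.
Subsquare f=5, r=17: +5·0.0833333° lon, +17·0.0416667° lat → SW at lon -41.5833°, lat -3.29167°.
Extended square 8, 1: +8·0.00833333° lon, +1·0.00416667° lat → SW at lon -41.5167°, lat -3.2875°.
Cell spans 0.00833333° lon × 0.00416667° lat. Centre is SW corner plus half of each.
latitude 3.28542° S, longitude 41.51250° W.

3.28542° S, 41.51250° W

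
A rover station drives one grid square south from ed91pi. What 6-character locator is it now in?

Latitude subsquare i = 8; −1 → 7 = h.
The longitude characters are unchanged.

ED91ph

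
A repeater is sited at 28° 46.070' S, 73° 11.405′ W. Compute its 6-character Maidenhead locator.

Shift to the Maidenhead origin (180°W, 90°S): lon 106.8099, lat 61.2322.
Field (20°×10°, letters A–R): 106.8099/20 → 5 → F, 61.2322/10 → 6 → G; chars FG.
Square (2°×1°, digits 0–9): 6.8099/2 → 3, 1.2322/1 → 1; chars 31.
Subsquare (5′×2.5′, letters a–x): 0.8099/0.0833333 → 9 → j, 0.2322/0.0416667 → 5 → f; chars jf.

FG31jf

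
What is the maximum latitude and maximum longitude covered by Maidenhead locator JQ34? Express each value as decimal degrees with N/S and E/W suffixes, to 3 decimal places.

75.000° N, 8.000° E

Field J=9, Q=16: +9·20° lon, +16·10° lat → SW at lon 0°, lat 70°.
Square 3, 4: +3·2° lon, +4·1° lat → SW at lon 6°, lat 74°.
Cell spans 2° lon × 1° lat. NE corner is SW corner plus one full cell.
latitude 75.000° N, longitude 8.000° E.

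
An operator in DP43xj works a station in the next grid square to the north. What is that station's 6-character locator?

DP43xk

Latitude subsquare j = 9; +1 → 10 = k.
The longitude characters are unchanged.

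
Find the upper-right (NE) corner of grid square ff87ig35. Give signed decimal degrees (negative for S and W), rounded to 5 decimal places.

-32.72500, -63.30000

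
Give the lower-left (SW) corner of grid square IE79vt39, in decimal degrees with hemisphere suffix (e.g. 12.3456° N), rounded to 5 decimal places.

40.17083° S, 4.22500° W

Field I=8, E=4: +8·20° lon, +4·10° lat → SW at lon -20°, lat -50°.
Square 7, 9: +7·2° lon, +9·1° lat → SW at lon -6°, lat -41°.
Subsquare v=21, t=19: +21·0.0833333° lon, +19·0.0416667° lat → SW at lon -4.25°, lat -40.2083°.
Extended square 3, 9: +3·0.00833333° lon, +9·0.00416667° lat → SW at lon -4.225°, lat -40.1708°.
latitude 40.17083° S, longitude 4.22500° W.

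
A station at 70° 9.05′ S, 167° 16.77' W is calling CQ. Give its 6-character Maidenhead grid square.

AB69iu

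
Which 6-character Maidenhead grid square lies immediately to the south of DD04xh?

Latitude subsquare h = 7; −1 → 6 = g.
The longitude characters are unchanged.

DD04xg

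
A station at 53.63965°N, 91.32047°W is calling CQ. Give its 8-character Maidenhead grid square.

EO43ip13

Offset from 180°W / 90°S: lon 88.67953°, lat 143.63965°.
Field: 88.67953/20 → 4 → E, 143.63965/10 → 14 → O; chars EO.
Square: 8.67953/2 → 4, 3.63965/1 → 3; chars 43.
Subsquare: 0.67953/0.0833333 → 8 → i, 0.63965/0.0416667 → 15 → p; chars ip.
Extended square: 0.01286/0.00833333 → 1, 0.01465/0.00416667 → 3; chars 13.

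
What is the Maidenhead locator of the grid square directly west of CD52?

Longitude square 5; −1 → 4.
The latitude characters are unchanged.

CD42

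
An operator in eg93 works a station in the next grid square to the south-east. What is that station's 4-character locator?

FG02

Longitude square 9; +1 → 10, wraps to 0, carry into field.
Longitude field E = 4; +1 → 5 = F.
Latitude square 3; −1 → 2.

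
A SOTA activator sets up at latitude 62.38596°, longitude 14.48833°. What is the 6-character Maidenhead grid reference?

JP72fj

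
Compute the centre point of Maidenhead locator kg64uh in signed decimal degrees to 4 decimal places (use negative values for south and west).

Field K=10, G=6: +10·20° lon, +6·10° lat → SW at lon 20°, lat -30°.
Square 6, 4: +6·2° lon, +4·1° lat → SW at lon 32°, lat -26°.
Subsquare u=20, h=7: +20·0.0833333° lon, +7·0.0416667° lat → SW at lon 33.6667°, lat -25.7083°.
Cell spans 0.0833333° lon × 0.0416667° lat. Centre is SW corner plus half of each.
latitude -25.6875, longitude 33.7083.

-25.6875, 33.7083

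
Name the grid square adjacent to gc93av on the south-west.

GC83xu

Longitude subsquare a = 0; −1 → -1, wraps to 23 = x, carry into square.
Longitude square 9; −1 → 8.
Latitude subsquare v = 21; −1 → 20 = u.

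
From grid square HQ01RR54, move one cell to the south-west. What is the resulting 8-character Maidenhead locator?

HQ01rr43

Longitude extended square 5; −1 → 4.
Latitude extended square 4; −1 → 3.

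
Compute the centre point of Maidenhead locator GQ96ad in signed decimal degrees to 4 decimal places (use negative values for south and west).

76.1458, -41.9583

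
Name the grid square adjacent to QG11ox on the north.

Latitude subsquare x = 23; +1 → 24, wraps to 0 = a, carry into square.
Latitude square 1; +1 → 2.
The longitude characters are unchanged.

QG12oa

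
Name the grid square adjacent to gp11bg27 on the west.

GP11bg17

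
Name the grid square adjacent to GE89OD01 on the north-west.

Longitude extended square 0; −1 → -1, wraps to 9, carry into subsquare.
Longitude subsquare o = 14; −1 → 13 = n.
Latitude extended square 1; +1 → 2.

GE89nd92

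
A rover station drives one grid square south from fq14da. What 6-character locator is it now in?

Latitude subsquare a = 0; −1 → -1, wraps to 23 = x, carry into square.
Latitude square 4; −1 → 3.
The longitude characters are unchanged.

FQ13dx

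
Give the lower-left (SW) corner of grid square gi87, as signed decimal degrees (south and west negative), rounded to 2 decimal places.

-3.00, -44.00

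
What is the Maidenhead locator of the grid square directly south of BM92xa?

BM91xx

Latitude subsquare a = 0; −1 → -1, wraps to 23 = x, carry into square.
Latitude square 2; −1 → 1.
The longitude characters are unchanged.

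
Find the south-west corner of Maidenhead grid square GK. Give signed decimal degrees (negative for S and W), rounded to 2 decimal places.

10.00, -60.00

Field G=6, K=10: +6·20° lon, +10·10° lat → SW at lon -60°, lat 10°.
latitude 10.00, longitude -60.00.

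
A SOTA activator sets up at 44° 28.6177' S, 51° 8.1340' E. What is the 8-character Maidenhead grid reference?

Offset from 180°W / 90°S: lon 231.13557°, lat 45.52304°.
Field (20°×10°, letters A–R): lon ⌊231.13557/20⌋ = 11 → L; lat ⌊45.52304/10⌋ = 4 → E.
Square (2°×1°, digits 0–9): lon ⌊11.13557/2⌋ = 5; lat ⌊5.52304/1⌋ = 5.
Subsquare (5′×2.5′, letters a–x): lon ⌊1.13557/0.0833333⌋ = 13 → n; lat ⌊0.52304/0.0416667⌋ = 12 → m.
Extended square (30″×15″, digits 0–9): lon ⌊0.05223/0.00833333⌋ = 6; lat ⌊0.02304/0.00416667⌋ = 5.

LE55nm65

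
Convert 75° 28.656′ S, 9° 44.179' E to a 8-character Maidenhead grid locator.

JB44um85

Offset from 180°W / 90°S: lon 189.73632°, lat 14.52240°.
Field (20°×10°, letters A–R): lon ⌊189.73632/20⌋ = 9 → J; lat ⌊14.52240/10⌋ = 1 → B.
Square (2°×1°, digits 0–9): lon ⌊9.73632/2⌋ = 4; lat ⌊4.52240/1⌋ = 4.
Subsquare (5′×2.5′, letters a–x): lon ⌊1.73632/0.0833333⌋ = 20 → u; lat ⌊0.52240/0.0416667⌋ = 12 → m.
Extended square (30″×15″, digits 0–9): lon ⌊0.06965/0.00833333⌋ = 8; lat ⌊0.02240/0.00416667⌋ = 5.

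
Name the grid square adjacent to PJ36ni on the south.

PJ36nh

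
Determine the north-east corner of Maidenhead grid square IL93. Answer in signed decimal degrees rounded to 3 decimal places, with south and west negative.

Field I=8, L=11: +8·20° lon, +11·10° lat → SW at lon -20°, lat 20°.
Square 9, 3: +9·2° lon, +3·1° lat → SW at lon -2°, lat 23°.
Cell spans 2° lon × 1° lat. NE corner is SW corner plus one full cell.
latitude 24.000, longitude 0.000.

24.000, 0.000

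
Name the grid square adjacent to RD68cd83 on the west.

Longitude extended square 8; −1 → 7.
The latitude characters are unchanged.

RD68cd73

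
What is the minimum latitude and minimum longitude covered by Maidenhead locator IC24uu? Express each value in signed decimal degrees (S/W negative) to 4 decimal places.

-65.1667, -14.3333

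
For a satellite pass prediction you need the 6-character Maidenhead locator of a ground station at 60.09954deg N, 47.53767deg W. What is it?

GP60fc

Shift to the Maidenhead origin (180°W, 90°S): lon 132.4623, lat 150.0995.
Field (20°×10°, letters A–R): lon ⌊132.4623/20⌋ = 6 → G; lat ⌊150.0995/10⌋ = 15 → P.
Square (2°×1°, digits 0–9): lon ⌊12.4623/2⌋ = 6; lat ⌊0.0995/1⌋ = 0.
Subsquare (5′×2.5′, letters a–x): lon ⌊0.4623/0.0833333⌋ = 5 → f; lat ⌊0.0995/0.0416667⌋ = 2 → c.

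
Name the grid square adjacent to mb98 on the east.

NB08

Longitude square 9; +1 → 10, wraps to 0, carry into field.
Longitude field M = 12; +1 → 13 = N.
The latitude characters are unchanged.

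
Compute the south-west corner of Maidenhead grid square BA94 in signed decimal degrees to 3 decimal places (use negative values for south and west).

Field B=1, A=0: +1·20° lon, +0·10° lat → SW at lon -160°, lat -90°.
Square 9, 4: +9·2° lon, +4·1° lat → SW at lon -142°, lat -86°.
latitude -86.000, longitude -142.000.

-86.000, -142.000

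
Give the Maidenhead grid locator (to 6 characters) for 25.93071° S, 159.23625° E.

QG94ob

Add 180° to longitude and 90° to latitude: 339.2363, 64.0693.
Field (20°×10°, letters A–R): 339.2363/20 → 16 → Q, 64.0693/10 → 6 → G; chars QG.
Square (2°×1°, digits 0–9): 19.2363/2 → 9, 4.0693/1 → 4; chars 94.
Subsquare (5′×2.5′, letters a–x): 1.2363/0.0833333 → 14 → o, 0.0693/0.0416667 → 1 → b; chars ob.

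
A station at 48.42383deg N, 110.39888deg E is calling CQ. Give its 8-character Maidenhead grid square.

Shift to the Maidenhead origin (180°W, 90°S): lon 290.39888, lat 138.42383.
Field: 290.39888/20 → 14 → O, 138.42383/10 → 13 → N; chars ON.
Square: 10.39888/2 → 5, 8.42383/1 → 8; chars 58.
Subsquare: 0.39888/0.0833333 → 4 → e, 0.42383/0.0416667 → 10 → k; chars ek.
Extended square: 0.06555/0.00833333 → 7, 0.00716/0.00416667 → 1; chars 71.

ON58ek71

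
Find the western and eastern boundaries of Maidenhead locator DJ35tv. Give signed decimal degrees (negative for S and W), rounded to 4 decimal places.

-112.4167, -112.3333

Field D=3, J=9: +3·20° lon, +9·10° lat → SW at lon -120°, lat 0°.
Square 3, 5: +3·2° lon, +5·1° lat → SW at lon -114°, lat 5°.
Subsquare t=19, v=21: +19·0.0833333° lon, +21·0.0416667° lat → SW at lon -112.417°, lat 5.875°.
Cell spans 0.0833333° lon × 0.0416667° lat.
west -112.4167, east -112.3333.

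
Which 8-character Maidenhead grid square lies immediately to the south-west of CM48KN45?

CM48kn34

Longitude extended square 4; −1 → 3.
Latitude extended square 5; −1 → 4.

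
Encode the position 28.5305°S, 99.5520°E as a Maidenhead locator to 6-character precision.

NG91sl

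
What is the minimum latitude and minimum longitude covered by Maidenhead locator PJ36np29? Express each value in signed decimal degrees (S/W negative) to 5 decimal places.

6.66250, 127.10000

Field P=15, J=9: +15·20° lon, +9·10° lat → SW at lon 120°, lat 0°.
Square 3, 6: +3·2° lon, +6·1° lat → SW at lon 126°, lat 6°.
Subsquare n=13, p=15: +13·0.0833333° lon, +15·0.0416667° lat → SW at lon 127.083°, lat 6.625°.
Extended square 2, 9: +2·0.00833333° lon, +9·0.00416667° lat → SW at lon 127.1°, lat 6.6625°.
latitude 6.66250, longitude 127.10000.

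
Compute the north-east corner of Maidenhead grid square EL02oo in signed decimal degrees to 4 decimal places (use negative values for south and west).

Field E=4, L=11: +4·20° lon, +11·10° lat → SW at lon -100°, lat 20°.
Square 0, 2: +0·2° lon, +2·1° lat → SW at lon -100°, lat 22°.
Subsquare o=14, o=14: +14·0.0833333° lon, +14·0.0416667° lat → SW at lon -98.8333°, lat 22.5833°.
Cell spans 0.0833333° lon × 0.0416667° lat. NE corner is SW corner plus one full cell.
latitude 22.6250, longitude -98.7500.

22.6250, -98.7500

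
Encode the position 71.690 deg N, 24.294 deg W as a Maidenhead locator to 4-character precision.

HQ71

Shift to the Maidenhead origin (180°W, 90°S): lon 155.71, lat 161.69.
Field: lon ⌊155.71/20⌋ = 7 → H; lat ⌊161.69/10⌋ = 16 → Q.
Square: lon ⌊15.71/2⌋ = 7; lat ⌊1.69/1⌋ = 1.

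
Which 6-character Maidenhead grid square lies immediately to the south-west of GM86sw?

Longitude subsquare s = 18; −1 → 17 = r.
Latitude subsquare w = 22; −1 → 21 = v.

GM86rv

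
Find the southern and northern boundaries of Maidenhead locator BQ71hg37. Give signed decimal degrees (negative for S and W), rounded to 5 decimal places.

71.27917, 71.28333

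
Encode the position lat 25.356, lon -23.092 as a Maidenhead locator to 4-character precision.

HL85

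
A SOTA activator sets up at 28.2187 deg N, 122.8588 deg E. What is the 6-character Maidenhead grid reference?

PL18kf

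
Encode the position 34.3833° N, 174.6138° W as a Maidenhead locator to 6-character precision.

Add 180° to longitude and 90° to latitude: 5.3862, 124.3833.
Field: lon ⌊5.3862/20⌋ = 0 → A; lat ⌊124.3833/10⌋ = 12 → M.
Square: lon ⌊5.3862/2⌋ = 2; lat ⌊4.3833/1⌋ = 4.
Subsquare: lon ⌊1.3862/0.0833333⌋ = 16 → q; lat ⌊0.3833/0.0416667⌋ = 9 → j.

AM24qj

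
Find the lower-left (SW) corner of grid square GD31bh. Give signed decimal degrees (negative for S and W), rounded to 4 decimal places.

Field G=6, D=3: +6·20° lon, +3·10° lat → SW at lon -60°, lat -60°.
Square 3, 1: +3·2° lon, +1·1° lat → SW at lon -54°, lat -59°.
Subsquare b=1, h=7: +1·0.0833333° lon, +7·0.0416667° lat → SW at lon -53.9167°, lat -58.7083°.
latitude -58.7083, longitude -53.9167.

-58.7083, -53.9167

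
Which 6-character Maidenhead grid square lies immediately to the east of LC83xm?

Longitude subsquare x = 23; +1 → 24, wraps to 0 = a, carry into square.
Longitude square 8; +1 → 9.
The latitude characters are unchanged.

LC93am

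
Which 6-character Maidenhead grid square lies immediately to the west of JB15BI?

JB15ai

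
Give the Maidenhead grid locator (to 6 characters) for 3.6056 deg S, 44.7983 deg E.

LI26jj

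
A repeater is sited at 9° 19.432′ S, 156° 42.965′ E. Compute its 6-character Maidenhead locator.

QI80iq

Offset from 180°W / 90°S: lon 336.7161°, lat 80.6761°.
Field: 336.7161/20 → 16 → Q, 80.6761/10 → 8 → I; chars QI.
Square: 16.7161/2 → 8, 0.6761/1 → 0; chars 80.
Subsquare: 0.7161/0.0833333 → 8 → i, 0.6761/0.0416667 → 16 → q; chars iq.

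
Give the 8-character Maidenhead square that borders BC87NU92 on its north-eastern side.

BC87ou03

Longitude extended square 9; +1 → 10, wraps to 0, carry into subsquare.
Longitude subsquare n = 13; +1 → 14 = o.
Latitude extended square 2; +1 → 3.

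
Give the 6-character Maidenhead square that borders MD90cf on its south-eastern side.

MD90de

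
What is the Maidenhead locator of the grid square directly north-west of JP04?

IP95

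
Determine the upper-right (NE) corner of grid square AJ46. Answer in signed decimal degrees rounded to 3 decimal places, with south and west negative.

7.000, -170.000

Field A=0, J=9: +0·20° lon, +9·10° lat → SW at lon -180°, lat 0°.
Square 4, 6: +4·2° lon, +6·1° lat → SW at lon -172°, lat 6°.
Cell spans 2° lon × 1° lat. NE corner is SW corner plus one full cell.
latitude 7.000, longitude -170.000.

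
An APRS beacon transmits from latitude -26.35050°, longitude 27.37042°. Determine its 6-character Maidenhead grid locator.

KG33qp

Shift to the Maidenhead origin (180°W, 90°S): lon 207.3704, lat 63.6495.
Field (20°×10°, letters A–R): lon ⌊207.3704/20⌋ = 10 → K; lat ⌊63.6495/10⌋ = 6 → G.
Square (2°×1°, digits 0–9): lon ⌊7.3704/2⌋ = 3; lat ⌊3.6495/1⌋ = 3.
Subsquare (5′×2.5′, letters a–x): lon ⌊1.3704/0.0833333⌋ = 16 → q; lat ⌊0.6495/0.0416667⌋ = 15 → p.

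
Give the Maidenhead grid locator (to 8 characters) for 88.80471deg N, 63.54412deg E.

MR18st53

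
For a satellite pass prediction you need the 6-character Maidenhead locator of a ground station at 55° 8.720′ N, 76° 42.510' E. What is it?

MO85id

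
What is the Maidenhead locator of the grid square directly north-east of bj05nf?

BJ05og

Longitude subsquare n = 13; +1 → 14 = o.
Latitude subsquare f = 5; +1 → 6 = g.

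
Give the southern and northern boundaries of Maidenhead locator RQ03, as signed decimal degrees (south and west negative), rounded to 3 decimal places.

73.000, 74.000

Field R=17, Q=16: +17·20° lon, +16·10° lat → SW at lon 160°, lat 70°.
Square 0, 3: +0·2° lon, +3·1° lat → SW at lon 160°, lat 73°.
Cell spans 2° lon × 1° lat.
south 73.000, north 74.000.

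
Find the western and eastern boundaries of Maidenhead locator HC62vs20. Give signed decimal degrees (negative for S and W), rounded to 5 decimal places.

Field H=7, C=2: +7·20° lon, +2·10° lat → SW at lon -40°, lat -70°.
Square 6, 2: +6·2° lon, +2·1° lat → SW at lon -28°, lat -68°.
Subsquare v=21, s=18: +21·0.0833333° lon, +18·0.0416667° lat → SW at lon -26.25°, lat -67.25°.
Extended square 2, 0: +2·0.00833333° lon, +0·0.00416667° lat → SW at lon -26.2333°, lat -67.25°.
Cell spans 0.00833333° lon × 0.00416667° lat.
west -26.23333, east -26.22500.

-26.23333, -26.22500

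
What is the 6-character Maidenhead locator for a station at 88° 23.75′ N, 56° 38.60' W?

Add 180° to longitude and 90° to latitude: 123.3567, 178.3958.
Field: 123.3567/20 → 6 → G, 178.3958/10 → 17 → R; chars GR.
Square: 3.3567/2 → 1, 8.3958/1 → 8; chars 18.
Subsquare: 1.3567/0.0833333 → 16 → q, 0.3958/0.0416667 → 9 → j; chars qj.

GR18qj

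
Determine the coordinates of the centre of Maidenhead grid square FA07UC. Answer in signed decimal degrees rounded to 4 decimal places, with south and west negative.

-82.8958, -78.2917

Field F=5, A=0: +5·20° lon, +0·10° lat → SW at lon -80°, lat -90°.
Square 0, 7: +0·2° lon, +7·1° lat → SW at lon -80°, lat -83°.
Subsquare u=20, c=2: +20·0.0833333° lon, +2·0.0416667° lat → SW at lon -78.3333°, lat -82.9167°.
Cell spans 0.0833333° lon × 0.0416667° lat. Centre is SW corner plus half of each.
latitude -82.8958, longitude -78.2917.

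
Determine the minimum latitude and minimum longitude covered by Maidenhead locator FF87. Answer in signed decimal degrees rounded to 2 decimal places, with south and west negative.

-33.00, -64.00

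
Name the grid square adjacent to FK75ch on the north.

Latitude subsquare h = 7; +1 → 8 = i.
The longitude characters are unchanged.

FK75ci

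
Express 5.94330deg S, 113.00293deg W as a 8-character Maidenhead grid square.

DI34lb93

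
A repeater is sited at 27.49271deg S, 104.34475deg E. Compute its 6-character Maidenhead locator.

OG22em

Shift to the Maidenhead origin (180°W, 90°S): lon 284.3447, lat 62.5073.
Field: 284.3447/20 → 14 → O, 62.5073/10 → 6 → G; chars OG.
Square: 4.3447/2 → 2, 2.5073/1 → 2; chars 22.
Subsquare: 0.3447/0.0833333 → 4 → e, 0.5073/0.0416667 → 12 → m; chars em.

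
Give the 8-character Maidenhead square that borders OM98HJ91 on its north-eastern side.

OM98ij02

Longitude extended square 9; +1 → 10, wraps to 0, carry into subsquare.
Longitude subsquare h = 7; +1 → 8 = i.
Latitude extended square 1; +1 → 2.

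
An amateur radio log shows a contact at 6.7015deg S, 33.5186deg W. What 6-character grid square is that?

HI33fh

Shift to the Maidenhead origin (180°W, 90°S): lon 146.4814, lat 83.2985.
Field: lon ⌊146.4814/20⌋ = 7 → H; lat ⌊83.2985/10⌋ = 8 → I.
Square: lon ⌊6.4814/2⌋ = 3; lat ⌊3.2985/1⌋ = 3.
Subsquare: lon ⌊0.4814/0.0833333⌋ = 5 → f; lat ⌊0.2985/0.0416667⌋ = 7 → h.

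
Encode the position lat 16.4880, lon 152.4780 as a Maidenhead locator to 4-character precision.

QK66

Shift to the Maidenhead origin (180°W, 90°S): lon 332.48, lat 106.49.
Field: lon ⌊332.48/20⌋ = 16 → Q; lat ⌊106.49/10⌋ = 10 → K.
Square: lon ⌊12.48/2⌋ = 6; lat ⌊6.49/1⌋ = 6.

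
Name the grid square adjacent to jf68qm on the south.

JF68ql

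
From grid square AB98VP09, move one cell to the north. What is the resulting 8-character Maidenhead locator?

AB98vq00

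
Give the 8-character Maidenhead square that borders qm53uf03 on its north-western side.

Longitude extended square 0; −1 → -1, wraps to 9, carry into subsquare.
Longitude subsquare u = 20; −1 → 19 = t.
Latitude extended square 3; +1 → 4.

QM53tf94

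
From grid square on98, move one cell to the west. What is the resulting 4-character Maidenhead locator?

ON88

Longitude square 9; −1 → 8.
The latitude characters are unchanged.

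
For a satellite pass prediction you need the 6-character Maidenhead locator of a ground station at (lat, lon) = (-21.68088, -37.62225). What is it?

HG18eh

Offset from 180°W / 90°S: lon 142.3777°, lat 68.3191°.
Field (20°×10°, letters A–R): lon ⌊142.3777/20⌋ = 7 → H; lat ⌊68.3191/10⌋ = 6 → G.
Square (2°×1°, digits 0–9): lon ⌊2.3777/2⌋ = 1; lat ⌊8.3191/1⌋ = 8.
Subsquare (5′×2.5′, letters a–x): lon ⌊0.3777/0.0833333⌋ = 4 → e; lat ⌊0.3191/0.0416667⌋ = 7 → h.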